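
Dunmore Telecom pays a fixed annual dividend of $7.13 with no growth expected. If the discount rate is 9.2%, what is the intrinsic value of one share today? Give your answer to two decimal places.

$77.50

Zero-growth DDM (perpetuity): P₀ = D/r = 7.13 / 0.092 = 77.5000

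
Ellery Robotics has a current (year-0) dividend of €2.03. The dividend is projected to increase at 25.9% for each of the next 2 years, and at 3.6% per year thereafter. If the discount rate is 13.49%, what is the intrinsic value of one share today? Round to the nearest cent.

€30.92

Two-stage DDM. Project D₁…D_2 at 0.259, terminal growth 0.036, discount at r = 0.1349.
D_1 = 2.5558
D_2 = 3.2177
Terminal value at t=2: TV = D_3/(r−g) = 3.3336/(0.1349−0.036) = 33.7063
P₀ = 2.5558/(1+0.1349)^1 + 3.2177/(1+0.1349)^2 + 33.7063/(1+0.1349)^2 = 30.9197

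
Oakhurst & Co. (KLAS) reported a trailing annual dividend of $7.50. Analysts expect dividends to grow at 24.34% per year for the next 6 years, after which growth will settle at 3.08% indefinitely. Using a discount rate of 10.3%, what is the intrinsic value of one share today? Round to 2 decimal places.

Two-stage DDM. Project D₁…D_6 at 0.2434, terminal growth 0.0308, discount at r = 0.103.
D_1 = 9.3255
D_2 = 11.5953
D_3 = 14.4176
D_4 = 17.9269
D_5 = 22.2903
D_6 = 27.7157
Terminal value at t=6: TV = D_7/(r−g) = 28.5694/(0.103−0.0308) = 395.6978
P₀ = 9.3255/(1+0.103)^1 + 11.5953/(1+0.103)^2 + 14.4176/(1+0.103)^3 + 17.9269/(1+0.103)^4 + 22.2903/(1+0.103)^5 + 27.7157/(1+0.103)^6 + 395.6978/(1+0.103)^6 = 289.6265

$289.63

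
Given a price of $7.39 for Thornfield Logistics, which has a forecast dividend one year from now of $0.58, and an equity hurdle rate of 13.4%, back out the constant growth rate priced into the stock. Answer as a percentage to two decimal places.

5.55%

From P₀ = D₁/(r − g), the implied growth is g = r − D₁/P₀.
g = 0.134 − 0.58/7.39 = 0.134 − 0.07848 = 0.05552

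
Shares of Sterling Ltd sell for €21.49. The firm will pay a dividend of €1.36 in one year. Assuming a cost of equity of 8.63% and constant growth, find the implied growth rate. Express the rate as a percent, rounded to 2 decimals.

From P₀ = D₁/(r − g), the implied growth is g = r − D₁/P₀.
g = 0.0863 − 1.36/21.49 = 0.0863 − 0.06329 = 0.02301

2.30%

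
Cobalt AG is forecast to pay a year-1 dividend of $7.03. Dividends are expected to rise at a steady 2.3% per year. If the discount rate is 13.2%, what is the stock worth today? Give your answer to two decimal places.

Gordon growth model: P₀ = D₁/(r − g), with D₁ = 7.03 given directly.
P₀ = 7.0300 / (0.132 − 0.023) = 7.0300 / 0.109 = 64.4954

$64.50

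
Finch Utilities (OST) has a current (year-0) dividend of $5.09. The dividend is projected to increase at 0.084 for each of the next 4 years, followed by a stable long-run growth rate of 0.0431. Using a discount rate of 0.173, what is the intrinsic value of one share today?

Two-stage DDM. Project D₁…D_4 at 0.084, terminal growth 0.0431, discount at r = 0.173.
D_1 = 5.5176
D_2 = 5.9810
D_3 = 6.4834
D_4 = 7.0281
Terminal value at t=4: TV = D_5/(r−g) = 7.3310/(0.173−0.0431) = 56.4354
P₀ = 5.5176/(1+0.173)^1 + 5.9810/(1+0.173)^2 + 6.4834/(1+0.173)^3 + 7.0281/(1+0.173)^4 + 56.4354/(1+0.173)^4 = 46.5899

$46.59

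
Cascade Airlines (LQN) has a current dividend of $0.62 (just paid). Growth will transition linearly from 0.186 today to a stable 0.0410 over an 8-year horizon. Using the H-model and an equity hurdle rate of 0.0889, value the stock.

H-model: P₀ = D₀[(1+g_L) + H(g_S−g_L)]/(r−g_L), with H = 8/2 = 4.
P₀ = 0.62 × [(1+0.041) + 4×(0.186−0.041)] / (0.0889−0.041)
   = 0.62 × 1.6210 / 0.0479 = 20.9816

$20.98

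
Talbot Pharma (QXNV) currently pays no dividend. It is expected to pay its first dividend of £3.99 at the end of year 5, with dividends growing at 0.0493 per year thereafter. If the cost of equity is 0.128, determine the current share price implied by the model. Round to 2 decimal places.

£31.32

Deferred-dividend DDM. At t=4 the remaining stream is a growing perpetuity with first payment D_5 = 3.99.
V_4 = D_5/(r−g) = 3.99/(0.128−0.0493) = 50.6989
P₀ = V_4/(1+r)^4 = 50.6989/(1+0.128)^4 = 31.3157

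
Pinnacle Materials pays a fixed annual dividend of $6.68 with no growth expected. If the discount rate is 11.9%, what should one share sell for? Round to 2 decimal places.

$56.13

Zero-growth DDM (perpetuity): P₀ = D/r = 6.68 / 0.119 = 56.1345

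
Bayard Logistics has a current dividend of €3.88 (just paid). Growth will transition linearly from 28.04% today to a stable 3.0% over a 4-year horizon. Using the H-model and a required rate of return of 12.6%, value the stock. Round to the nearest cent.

H-model: P₀ = D₀[(1+g_L) + H(g_S−g_L)]/(r−g_L), with H = 4/2 = 2.
P₀ = 3.88 × [(1+0.03) + 2×(0.2804−0.03)] / (0.126−0.03)
   = 3.88 × 1.5308 / 0.096 = 61.8698

€61.87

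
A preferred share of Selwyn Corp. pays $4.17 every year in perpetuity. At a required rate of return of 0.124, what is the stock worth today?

$33.63

Zero-growth DDM (perpetuity): P₀ = D/r = 4.17 / 0.124 = 33.6290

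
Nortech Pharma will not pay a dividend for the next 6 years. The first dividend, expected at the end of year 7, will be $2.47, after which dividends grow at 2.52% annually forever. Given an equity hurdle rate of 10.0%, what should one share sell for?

Deferred-dividend DDM. At t=6 the remaining stream is a growing perpetuity with first payment D_7 = 2.47.
V_6 = D_7/(r−g) = 2.47/(0.1−0.0252) = 33.0214
P₀ = V_6/(1+r)^6 = 33.0214/(1+0.1)^6 = 18.6397

$18.64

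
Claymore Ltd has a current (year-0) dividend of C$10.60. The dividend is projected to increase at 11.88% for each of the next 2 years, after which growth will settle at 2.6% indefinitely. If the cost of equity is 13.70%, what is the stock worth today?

Two-stage DDM. Project D₁…D_2 at 0.1188, terminal growth 0.026, discount at r = 0.137.
D_1 = 11.8593
D_2 = 13.2682
Terminal value at t=2: TV = D_3/(r−g) = 13.6131/(0.137−0.026) = 122.6409
P₀ = 11.8593/(1+0.137)^1 + 13.2682/(1+0.137)^2 + 122.6409/(1+0.137)^2 = 115.5605

C$115.56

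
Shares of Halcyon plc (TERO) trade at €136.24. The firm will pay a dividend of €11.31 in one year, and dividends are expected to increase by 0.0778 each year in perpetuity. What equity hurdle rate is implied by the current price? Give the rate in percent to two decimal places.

16.08%

Rearranging the constant-growth DDM: r = D₁/P₀ + g.
r = 11.3100 / 136.24 + 0.0778 = 0.08302 + 0.0778 = 0.16082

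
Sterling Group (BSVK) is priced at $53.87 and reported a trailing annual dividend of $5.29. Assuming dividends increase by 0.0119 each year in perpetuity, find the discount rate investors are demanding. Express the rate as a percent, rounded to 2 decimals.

Rearranging the constant-growth DDM: r = D₁/P₀ + g.
D₁ = 5.29 × (1 + 0.0119) = 5.3530.
r = 5.3530 / 53.87 + 0.0119 = 0.09937 + 0.0119 = 0.11127

11.13%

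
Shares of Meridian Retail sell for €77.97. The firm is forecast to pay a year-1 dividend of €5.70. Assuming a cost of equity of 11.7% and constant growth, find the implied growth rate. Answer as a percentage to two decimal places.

From P₀ = D₁/(r − g), the implied growth is g = r − D₁/P₀.
g = 0.117 − 5.70/77.97 = 0.117 − 0.07311 = 0.04389

4.39%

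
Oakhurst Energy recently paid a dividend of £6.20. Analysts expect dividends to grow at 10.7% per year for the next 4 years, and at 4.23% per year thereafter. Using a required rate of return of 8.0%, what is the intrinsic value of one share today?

£215.60

Two-stage DDM. Project D₁…D_4 at 0.107, terminal growth 0.0423, discount at r = 0.08.
D_1 = 6.8634
D_2 = 7.5978
D_3 = 8.4107
D_4 = 9.3107
Terminal value at t=4: TV = D_5/(r−g) = 9.7045/(0.08−0.0423) = 257.4148
P₀ = 6.8634/(1+0.08)^1 + 7.5978/(1+0.08)^2 + 8.4107/(1+0.08)^3 + 9.3107/(1+0.08)^4 + 257.4148/(1+0.08)^4 = 215.5968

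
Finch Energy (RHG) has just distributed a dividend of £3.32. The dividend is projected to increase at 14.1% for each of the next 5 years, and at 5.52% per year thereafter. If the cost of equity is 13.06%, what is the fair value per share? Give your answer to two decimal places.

£65.70

Two-stage DDM. Project D₁…D_5 at 0.141, terminal growth 0.0552, discount at r = 0.1306.
D_1 = 3.7881
D_2 = 4.3222
D_3 = 4.9317
D_4 = 5.6270
D_5 = 6.4205
Terminal value at t=5: TV = D_6/(r−g) = 6.7749/(0.1306−0.0552) = 89.8524
P₀ = 3.7881/(1+0.1306)^1 + 4.3222/(1+0.1306)^2 + 4.9317/(1+0.1306)^3 + 5.6270/(1+0.1306)^4 + 6.4205/(1+0.1306)^5 + 89.8524/(1+0.1306)^5 = 65.7028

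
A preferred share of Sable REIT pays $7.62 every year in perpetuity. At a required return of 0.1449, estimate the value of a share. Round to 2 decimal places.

Zero-growth DDM (perpetuity): P₀ = D/r = 7.62 / 0.1449 = 52.5880

$52.59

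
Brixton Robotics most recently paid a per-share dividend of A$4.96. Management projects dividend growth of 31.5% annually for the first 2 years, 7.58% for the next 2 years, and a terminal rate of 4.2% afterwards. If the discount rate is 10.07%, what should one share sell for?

A$146.73

Three-stage DDM. Project D₁…D_4; terminal Gordon value at t=4 with g = 0.042; discount at r = 0.1007.
D_1 = 6.5224
D_2 = 8.5770
D_3 = 9.2271
D_4 = 9.9265
TV_4 = 10.3434/(0.1007−0.042) = 176.2081
P₀ = Σ Dₜ/(1+r)ᵗ + TV_4/(1+r)^4 = 146.7336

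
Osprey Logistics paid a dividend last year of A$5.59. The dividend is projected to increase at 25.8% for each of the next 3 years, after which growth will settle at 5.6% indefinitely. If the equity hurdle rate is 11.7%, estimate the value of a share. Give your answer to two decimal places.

A$159.61

Two-stage DDM. Project D₁…D_3 at 0.258, terminal growth 0.056, discount at r = 0.117.
D_1 = 7.0322
D_2 = 8.8465
D_3 = 11.1289
Terminal value at t=3: TV = D_4/(r−g) = 11.7522/(0.117−0.056) = 192.6583
P₀ = 7.0322/(1+0.117)^1 + 8.8465/(1+0.117)^2 + 11.1289/(1+0.117)^3 + 192.6583/(1+0.117)^3 = 159.6096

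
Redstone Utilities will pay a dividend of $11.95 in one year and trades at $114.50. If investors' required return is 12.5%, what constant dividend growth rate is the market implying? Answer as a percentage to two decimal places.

From P₀ = D₁/(r − g), the implied growth is g = r − D₁/P₀.
g = 0.125 − 11.95/114.50 = 0.125 − 0.10437 = 0.02063

2.06%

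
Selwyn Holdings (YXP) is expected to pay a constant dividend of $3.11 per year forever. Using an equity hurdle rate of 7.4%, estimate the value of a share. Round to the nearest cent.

Zero-growth DDM (perpetuity): P₀ = D/r = 3.11 / 0.074 = 42.0270

$42.03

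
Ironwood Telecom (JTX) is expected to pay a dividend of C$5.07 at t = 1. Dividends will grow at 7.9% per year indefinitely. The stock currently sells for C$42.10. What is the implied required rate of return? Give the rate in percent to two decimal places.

Rearranging the constant-growth DDM: r = D₁/P₀ + g.
r = 5.0700 / 42.10 + 0.079 = 0.12043 + 0.079 = 0.19943

19.94%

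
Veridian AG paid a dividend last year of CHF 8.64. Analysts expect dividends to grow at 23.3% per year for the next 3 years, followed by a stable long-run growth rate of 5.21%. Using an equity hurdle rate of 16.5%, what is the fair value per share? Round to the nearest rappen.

CHF 124.52

Two-stage DDM. Project D₁…D_3 at 0.233, terminal growth 0.0521, discount at r = 0.165.
D_1 = 10.6531
D_2 = 13.1353
D_3 = 16.1958
Terminal value at t=3: TV = D_4/(r−g) = 17.0396/(0.165−0.0521) = 150.9267
P₀ = 10.6531/(1+0.165)^1 + 13.1353/(1+0.165)^2 + 16.1958/(1+0.165)^3 + 150.9267/(1+0.165)^3 = 124.5180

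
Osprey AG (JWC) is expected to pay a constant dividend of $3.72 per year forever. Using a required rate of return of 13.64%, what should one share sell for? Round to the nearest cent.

$27.27

Zero-growth DDM (perpetuity): P₀ = D/r = 3.72 / 0.1364 = 27.2727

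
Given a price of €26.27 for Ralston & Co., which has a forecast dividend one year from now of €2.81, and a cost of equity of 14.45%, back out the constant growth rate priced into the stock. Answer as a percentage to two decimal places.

3.75%

From P₀ = D₁/(r − g), the implied growth is g = r − D₁/P₀.
g = 0.1445 − 2.81/26.27 = 0.1445 − 0.10697 = 0.03753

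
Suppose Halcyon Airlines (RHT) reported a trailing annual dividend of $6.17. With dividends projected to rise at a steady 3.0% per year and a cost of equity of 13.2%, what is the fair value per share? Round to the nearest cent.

Gordon growth model: P₀ = D₁/(r − g). D₁ = 6.17 × (1 + 0.03) = 6.3551.
P₀ = 6.3551 / (0.132 − 0.03) = 6.3551 / 0.102 = 62.3049

$62.30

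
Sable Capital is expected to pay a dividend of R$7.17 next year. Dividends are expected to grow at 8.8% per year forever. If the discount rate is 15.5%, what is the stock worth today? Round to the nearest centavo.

Gordon growth model: P₀ = D₁/(r − g), with D₁ = 7.17 given directly.
P₀ = 7.1700 / (0.155 − 0.088) = 7.1700 / 0.067 = 107.0149

R$107.01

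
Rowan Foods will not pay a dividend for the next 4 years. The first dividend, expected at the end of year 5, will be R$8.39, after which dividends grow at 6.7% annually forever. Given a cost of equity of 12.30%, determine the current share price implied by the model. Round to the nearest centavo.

Deferred-dividend DDM. At t=4 the remaining stream is a growing perpetuity with first payment D_5 = 8.39.
V_4 = D_5/(r−g) = 8.39/(0.123−0.067) = 149.8214
P₀ = V_4/(1+r)^4 = 149.8214/(1+0.123)^4 = 94.2009

R$94.20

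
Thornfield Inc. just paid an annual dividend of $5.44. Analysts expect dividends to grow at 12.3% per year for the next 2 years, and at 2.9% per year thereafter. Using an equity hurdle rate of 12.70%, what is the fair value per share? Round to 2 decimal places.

$67.54

Two-stage DDM. Project D₁…D_2 at 0.123, terminal growth 0.029, discount at r = 0.127.
D_1 = 6.1091
D_2 = 6.8605
Terminal value at t=2: TV = D_3/(r−g) = 7.0595/(0.127−0.029) = 72.0357
P₀ = 6.1091/(1+0.127)^1 + 6.8605/(1+0.127)^2 + 72.0357/(1+0.127)^2 = 67.5374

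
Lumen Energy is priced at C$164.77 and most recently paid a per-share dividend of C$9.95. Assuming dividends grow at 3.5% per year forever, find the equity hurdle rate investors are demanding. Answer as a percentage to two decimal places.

9.75%

Rearranging the constant-growth DDM: r = D₁/P₀ + g.
D₁ = 9.95 × (1 + 0.035) = 10.2982.
r = 10.2982 / 164.77 + 0.035 = 0.06250 + 0.035 = 0.09750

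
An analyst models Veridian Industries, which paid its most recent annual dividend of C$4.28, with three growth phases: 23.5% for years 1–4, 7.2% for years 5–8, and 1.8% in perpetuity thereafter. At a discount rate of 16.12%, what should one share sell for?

Three-stage DDM. Project D₁…D_8; terminal Gordon value at t=8 with g = 0.018; discount at r = 0.1612.
D_1 = 5.2858
D_2 = 6.5280
D_3 = 8.0620
D_4 = 9.9566
D_5 = 10.6735
D_6 = 11.4420
D_7 = 12.2658
D_8 = 13.1489
TV_8 = 13.3856/(0.1612−0.018) = 93.4750
P₀ = Σ Dₜ/(1+r)ᵗ + TV_8/(1+r)^8 = 66.3052

C$66.31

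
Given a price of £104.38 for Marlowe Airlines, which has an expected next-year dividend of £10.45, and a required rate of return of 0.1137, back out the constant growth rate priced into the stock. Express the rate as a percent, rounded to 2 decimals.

1.36%

From P₀ = D₁/(r − g), the implied growth is g = r − D₁/P₀.
g = 0.1137 − 10.45/104.38 = 0.1137 − 0.10011 = 0.01359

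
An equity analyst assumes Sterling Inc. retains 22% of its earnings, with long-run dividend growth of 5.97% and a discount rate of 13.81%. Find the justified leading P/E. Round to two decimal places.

Payout ratio b = 1 − 0.22 = 0.78.
Justified leading P/E = b/(r−g) = 0.78/(0.1381−0.0597) = 9.9490

9.95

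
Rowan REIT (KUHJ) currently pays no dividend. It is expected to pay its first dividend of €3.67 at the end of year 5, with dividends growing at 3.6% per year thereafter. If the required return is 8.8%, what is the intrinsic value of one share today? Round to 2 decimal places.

Deferred-dividend DDM. At t=4 the remaining stream is a growing perpetuity with first payment D_5 = 3.67.
V_4 = D_5/(r−g) = 3.67/(0.088−0.036) = 70.5769
P₀ = V_4/(1+r)^4 = 70.5769/(1+0.088)^4 = 50.3671

€50.37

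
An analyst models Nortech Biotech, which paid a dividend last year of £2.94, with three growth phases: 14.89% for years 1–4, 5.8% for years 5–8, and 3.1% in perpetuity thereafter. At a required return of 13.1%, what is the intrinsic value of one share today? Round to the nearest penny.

£47.58

Three-stage DDM. Project D₁…D_8; terminal Gordon value at t=8 with g = 0.031; discount at r = 0.131.
D_1 = 3.3778
D_2 = 3.8807
D_3 = 4.4586
D_4 = 5.1224
D_5 = 5.4195
D_6 = 5.7339
D_7 = 6.0664
D_8 = 6.4183
TV_8 = 6.6173/(0.131−0.031) = 66.1725
P₀ = Σ Dₜ/(1+r)ᵗ + TV_8/(1+r)^8 = 47.5766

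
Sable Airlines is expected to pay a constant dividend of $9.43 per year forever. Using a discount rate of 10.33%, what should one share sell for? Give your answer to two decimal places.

Zero-growth DDM (perpetuity): P₀ = D/r = 9.43 / 0.1033 = 91.2875

$91.29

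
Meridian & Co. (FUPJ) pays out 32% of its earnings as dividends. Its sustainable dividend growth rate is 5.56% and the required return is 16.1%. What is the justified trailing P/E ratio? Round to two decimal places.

Justified trailing P/E = b(1+g)/(r−g) = 0.32×(1+0.0556)/(0.161−0.0556) = 3.2049

3.20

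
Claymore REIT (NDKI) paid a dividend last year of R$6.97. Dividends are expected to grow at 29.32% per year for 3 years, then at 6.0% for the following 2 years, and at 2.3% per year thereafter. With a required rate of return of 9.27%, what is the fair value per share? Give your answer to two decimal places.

R$211.23

Three-stage DDM. Project D₁…D_5; terminal Gordon value at t=5 with g = 0.023; discount at r = 0.0927.
D_1 = 9.0136
D_2 = 11.6564
D_3 = 15.0740
D_4 = 15.9785
D_5 = 16.9372
TV_5 = 17.3268/(0.0927−0.023) = 248.5905
P₀ = Σ Dₜ/(1+r)ᵗ + TV_5/(1+r)^5 = 211.2266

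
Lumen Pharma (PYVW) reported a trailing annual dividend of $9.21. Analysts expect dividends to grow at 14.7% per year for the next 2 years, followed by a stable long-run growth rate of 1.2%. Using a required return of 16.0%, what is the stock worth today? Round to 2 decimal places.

Two-stage DDM. Project D₁…D_2 at 0.147, terminal growth 0.012, discount at r = 0.16.
D_1 = 10.5639
D_2 = 12.1168
Terminal value at t=2: TV = D_3/(r−g) = 12.2622/(0.16−0.012) = 82.8524
P₀ = 10.5639/(1+0.16)^1 + 12.1168/(1+0.16)^2 + 82.8524/(1+0.16)^2 = 79.6844

$79.68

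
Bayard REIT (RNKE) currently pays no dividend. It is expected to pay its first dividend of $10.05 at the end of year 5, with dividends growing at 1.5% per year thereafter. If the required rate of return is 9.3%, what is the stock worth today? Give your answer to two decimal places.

Deferred-dividend DDM. At t=4 the remaining stream is a growing perpetuity with first payment D_5 = 10.05.
V_4 = D_5/(r−g) = 10.05/(0.093−0.015) = 128.8462
P₀ = V_4/(1+r)^4 = 128.8462/(1+0.093)^4 = 90.2798

$90.28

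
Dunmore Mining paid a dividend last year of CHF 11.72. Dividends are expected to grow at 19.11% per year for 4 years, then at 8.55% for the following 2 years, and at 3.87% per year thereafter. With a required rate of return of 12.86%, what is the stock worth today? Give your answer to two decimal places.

CHF 236.58

Three-stage DDM. Project D₁…D_6; terminal Gordon value at t=6 with g = 0.0387; discount at r = 0.1286.
D_1 = 13.9597
D_2 = 16.6274
D_3 = 19.8049
D_4 = 23.5896
D_5 = 25.6065
D_6 = 27.7959
TV_6 = 28.8716/(0.1286−0.0387) = 321.1520
P₀ = Σ Dₜ/(1+r)ᵗ + TV_6/(1+r)^6 = 236.5819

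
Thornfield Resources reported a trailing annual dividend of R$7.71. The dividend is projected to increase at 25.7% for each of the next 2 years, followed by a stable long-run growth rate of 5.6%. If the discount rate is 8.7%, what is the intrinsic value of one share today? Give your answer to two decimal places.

Two-stage DDM. Project D₁…D_2 at 0.257, terminal growth 0.056, discount at r = 0.087.
D_1 = 9.6915
D_2 = 12.1822
Terminal value at t=2: TV = D_3/(r−g) = 12.8644/(0.087−0.056) = 414.9800
P₀ = 9.6915/(1+0.087)^1 + 12.1822/(1+0.087)^2 + 414.9800/(1+0.087)^2 = 370.4369

R$370.44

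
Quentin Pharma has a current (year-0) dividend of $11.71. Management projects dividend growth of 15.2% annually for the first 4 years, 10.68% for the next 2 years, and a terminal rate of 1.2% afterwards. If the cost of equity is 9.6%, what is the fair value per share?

Three-stage DDM. Project D₁…D_6; terminal Gordon value at t=6 with g = 0.012; discount at r = 0.096.
D_1 = 13.4899
D_2 = 15.5404
D_3 = 17.9025
D_4 = 20.6237
D_5 = 22.8263
D_6 = 25.2642
TV_6 = 25.5673/(0.096−0.012) = 304.3731
P₀ = Σ Dₜ/(1+r)ᵗ + TV_6/(1+r)^6 = 257.7543

$257.75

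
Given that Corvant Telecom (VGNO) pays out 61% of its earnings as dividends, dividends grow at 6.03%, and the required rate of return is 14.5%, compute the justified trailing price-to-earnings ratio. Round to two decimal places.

7.64

Justified trailing P/E = b(1+g)/(r−g) = 0.61×(1+0.0603)/(0.145−0.0603) = 7.6362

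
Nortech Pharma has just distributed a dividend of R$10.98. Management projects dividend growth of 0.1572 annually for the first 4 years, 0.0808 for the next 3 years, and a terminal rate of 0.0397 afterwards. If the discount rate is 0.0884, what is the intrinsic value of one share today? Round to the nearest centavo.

Three-stage DDM. Project D₁…D_7; terminal Gordon value at t=7 with g = 0.0397; discount at r = 0.0884.
D_1 = 12.7061
D_2 = 14.7034
D_3 = 17.0148
D_4 = 19.6896
D_5 = 21.2805
D_6 = 22.9999
D_7 = 24.8583
TV_7 = 25.8452/(0.0884−0.0397) = 530.7025
P₀ = Σ Dₜ/(1+r)ᵗ + TV_7/(1+r)^7 = 386.1338

R$386.13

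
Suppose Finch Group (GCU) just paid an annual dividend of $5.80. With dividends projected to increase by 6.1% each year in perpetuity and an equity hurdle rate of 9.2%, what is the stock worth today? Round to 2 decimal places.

$198.51

Gordon growth model: P₀ = D₁/(r − g). D₁ = 5.80 × (1 + 0.061) = 6.1538.
P₀ = 6.1538 / (0.092 − 0.061) = 6.1538 / 0.031 = 198.5097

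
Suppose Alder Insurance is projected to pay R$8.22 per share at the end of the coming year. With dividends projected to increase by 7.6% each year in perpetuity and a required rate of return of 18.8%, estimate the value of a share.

R$73.39

Gordon growth model: P₀ = D₁/(r − g), with D₁ = 8.22 given directly.
P₀ = 8.2200 / (0.188 − 0.076) = 8.2200 / 0.112 = 73.3929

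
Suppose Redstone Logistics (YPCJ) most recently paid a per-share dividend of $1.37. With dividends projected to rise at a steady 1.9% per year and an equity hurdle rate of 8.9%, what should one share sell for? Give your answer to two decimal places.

Gordon growth model: P₀ = D₁/(r − g). D₁ = 1.37 × (1 + 0.019) = 1.3960.
P₀ = 1.3960 / (0.089 − 0.019) = 1.3960 / 0.07 = 19.9433

$19.94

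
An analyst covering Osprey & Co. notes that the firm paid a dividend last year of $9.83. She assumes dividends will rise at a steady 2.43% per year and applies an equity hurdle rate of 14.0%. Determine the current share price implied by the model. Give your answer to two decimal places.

$87.03

Gordon growth model: P₀ = D₁/(r − g). D₁ = 9.83 × (1 + 0.0243) = 10.0689.
P₀ = 10.0689 / (0.14 − 0.0243) = 10.0689 / 0.1157 = 87.0257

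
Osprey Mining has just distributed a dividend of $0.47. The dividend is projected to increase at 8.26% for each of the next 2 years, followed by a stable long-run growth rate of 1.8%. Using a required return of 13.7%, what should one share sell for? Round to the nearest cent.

$4.52

Two-stage DDM. Project D₁…D_2 at 0.0826, terminal growth 0.018, discount at r = 0.137.
D_1 = 0.5088
D_2 = 0.5509
Terminal value at t=2: TV = D_3/(r−g) = 0.5608/(0.137−0.018) = 4.7123
P₀ = 0.5088/(1+0.137)^1 + 0.5509/(1+0.137)^2 + 4.7123/(1+0.137)^2 = 4.5188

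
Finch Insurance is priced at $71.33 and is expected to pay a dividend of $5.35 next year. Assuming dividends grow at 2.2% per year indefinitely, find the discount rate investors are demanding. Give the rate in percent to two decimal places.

9.70%

Rearranging the constant-growth DDM: r = D₁/P₀ + g.
r = 5.3500 / 71.33 + 0.022 = 0.07500 + 0.022 = 0.09700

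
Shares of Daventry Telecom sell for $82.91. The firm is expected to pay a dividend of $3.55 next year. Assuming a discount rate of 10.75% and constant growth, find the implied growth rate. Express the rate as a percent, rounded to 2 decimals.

6.47%

From P₀ = D₁/(r − g), the implied growth is g = r − D₁/P₀.
g = 0.1075 − 3.55/82.91 = 0.1075 − 0.04282 = 0.06468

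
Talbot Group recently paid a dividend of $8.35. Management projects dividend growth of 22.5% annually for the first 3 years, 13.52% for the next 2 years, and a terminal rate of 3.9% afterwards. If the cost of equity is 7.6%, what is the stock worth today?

$444.48

Three-stage DDM. Project D₁…D_5; terminal Gordon value at t=5 with g = 0.039; discount at r = 0.076.
D_1 = 10.2287
D_2 = 12.5302
D_3 = 15.3495
D_4 = 17.4248
D_5 = 19.7806
TV_5 = 20.5520/(0.076−0.039) = 555.4607
P₀ = Σ Dₜ/(1+r)ᵗ + TV_5/(1+r)^5 = 444.4803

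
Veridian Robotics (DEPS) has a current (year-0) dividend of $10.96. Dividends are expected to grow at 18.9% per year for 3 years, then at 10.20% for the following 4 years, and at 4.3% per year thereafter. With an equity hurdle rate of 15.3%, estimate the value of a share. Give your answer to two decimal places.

Three-stage DDM. Project D₁…D_7; terminal Gordon value at t=7 with g = 0.043; discount at r = 0.153.
D_1 = 13.0314
D_2 = 15.4944
D_3 = 18.4228
D_4 = 20.3019
D_5 = 22.3727
D_6 = 24.6548
D_7 = 27.1696
TV_7 = 28.3378/(0.153−0.043) = 257.6168
P₀ = Σ Dₜ/(1+r)ᵗ + TV_7/(1+r)^7 = 173.0634

$173.06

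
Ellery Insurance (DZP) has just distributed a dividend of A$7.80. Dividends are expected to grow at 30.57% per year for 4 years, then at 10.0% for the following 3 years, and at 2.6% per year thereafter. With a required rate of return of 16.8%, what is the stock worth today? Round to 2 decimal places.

A$147.52

Three-stage DDM. Project D₁…D_7; terminal Gordon value at t=7 with g = 0.026; discount at r = 0.168.
D_1 = 10.1845
D_2 = 13.2978
D_3 = 17.3630
D_4 = 22.6709
D_5 = 24.9380
D_6 = 27.4318
D_7 = 30.1749
TV_7 = 30.9595/(0.168−0.026) = 218.0245
P₀ = Σ Dₜ/(1+r)ᵗ + TV_7/(1+r)^7 = 147.5170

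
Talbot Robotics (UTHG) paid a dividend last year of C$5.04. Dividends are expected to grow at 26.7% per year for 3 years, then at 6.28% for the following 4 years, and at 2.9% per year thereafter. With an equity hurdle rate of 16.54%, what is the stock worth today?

C$72.39

Three-stage DDM. Project D₁…D_7; terminal Gordon value at t=7 with g = 0.029; discount at r = 0.1654.
D_1 = 6.3857
D_2 = 8.0907
D_3 = 10.2509
D_4 = 10.8946
D_5 = 11.5788
D_6 = 12.3059
D_7 = 13.0788
TV_7 = 13.4580/(0.1654−0.029) = 98.6660
P₀ = Σ Dₜ/(1+r)ᵗ + TV_7/(1+r)^7 = 72.3913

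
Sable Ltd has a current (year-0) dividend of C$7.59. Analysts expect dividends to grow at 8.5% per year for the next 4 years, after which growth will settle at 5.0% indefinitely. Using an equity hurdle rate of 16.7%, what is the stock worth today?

C$76.28

Two-stage DDM. Project D₁…D_4 at 0.085, terminal growth 0.05, discount at r = 0.167.
D_1 = 8.2351
D_2 = 8.9351
D_3 = 9.6946
D_4 = 10.5187
Terminal value at t=4: TV = D_5/(r−g) = 11.0446/(0.167−0.05) = 94.3983
P₀ = 8.2351/(1+0.167)^1 + 8.9351/(1+0.167)^2 + 9.6946/(1+0.167)^3 + 10.5187/(1+0.167)^4 + 94.3983/(1+0.167)^4 = 76.2843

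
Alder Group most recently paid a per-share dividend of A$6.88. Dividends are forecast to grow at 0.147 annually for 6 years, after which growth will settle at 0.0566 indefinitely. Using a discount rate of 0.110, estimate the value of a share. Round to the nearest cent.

A$212.10

Two-stage DDM. Project D₁…D_6 at 0.147, terminal growth 0.0566, discount at r = 0.11.
D_1 = 7.8914
D_2 = 9.0514
D_3 = 10.3819
D_4 = 11.9081
D_5 = 13.6586
D_6 = 15.6664
Terminal value at t=6: TV = D_7/(r−g) = 16.5531/(0.11−0.0566) = 309.9833
P₀ = 7.8914/(1+0.11)^1 + 9.0514/(1+0.11)^2 + 10.3819/(1+0.11)^3 + 11.9081/(1+0.11)^4 + 13.6586/(1+0.11)^5 + 15.6664/(1+0.11)^6 + 309.9833/(1+0.11)^6 = 212.1024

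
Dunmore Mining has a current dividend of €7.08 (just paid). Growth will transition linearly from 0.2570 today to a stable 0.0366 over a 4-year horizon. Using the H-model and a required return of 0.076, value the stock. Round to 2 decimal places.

€265.48

H-model: P₀ = D₀[(1+g_L) + H(g_S−g_L)]/(r−g_L), with H = 4/2 = 2.
P₀ = 7.08 × [(1+0.0366) + 2×(0.257−0.0366)] / (0.076−0.0366)
   = 7.08 × 1.4774 / 0.0394 = 265.4820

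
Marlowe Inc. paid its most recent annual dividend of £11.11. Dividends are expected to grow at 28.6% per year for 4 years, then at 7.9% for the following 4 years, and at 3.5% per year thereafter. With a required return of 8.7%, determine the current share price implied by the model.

Three-stage DDM. Project D₁…D_8; terminal Gordon value at t=8 with g = 0.035; discount at r = 0.087.
D_1 = 14.2875
D_2 = 18.3737
D_3 = 23.6285
D_4 = 30.3863
D_5 = 32.7868
D_6 = 35.3770
D_7 = 38.1718
D_8 = 41.1873
TV_8 = 42.6289/(0.087−0.035) = 819.7864
P₀ = Σ Dₜ/(1+r)ᵗ + TV_8/(1+r)^8 = 574.9217

£574.92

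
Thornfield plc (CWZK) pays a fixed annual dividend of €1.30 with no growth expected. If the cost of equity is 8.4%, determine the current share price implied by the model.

Zero-growth DDM (perpetuity): P₀ = D/r = 1.30 / 0.084 = 15.4762

€15.48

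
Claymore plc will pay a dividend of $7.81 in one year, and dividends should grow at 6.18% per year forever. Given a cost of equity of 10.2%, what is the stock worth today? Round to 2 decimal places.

Gordon growth model: P₀ = D₁/(r − g), with D₁ = 7.81 given directly.
P₀ = 7.8100 / (0.102 − 0.0618) = 7.8100 / 0.0402 = 194.2786

$194.28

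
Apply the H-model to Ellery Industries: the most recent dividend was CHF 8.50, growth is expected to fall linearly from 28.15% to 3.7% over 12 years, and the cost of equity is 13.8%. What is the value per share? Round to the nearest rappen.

H-model: P₀ = D₀[(1+g_L) + H(g_S−g_L)]/(r−g_L), with H = 12/2 = 6.
P₀ = 8.50 × [(1+0.037) + 6×(0.2815−0.037)] / (0.138−0.037)
   = 8.50 × 2.5040 / 0.101 = 210.7327

CHF 210.73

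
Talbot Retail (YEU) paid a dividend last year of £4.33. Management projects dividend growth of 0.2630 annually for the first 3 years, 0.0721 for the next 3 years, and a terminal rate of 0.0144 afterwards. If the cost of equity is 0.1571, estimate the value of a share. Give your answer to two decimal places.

Three-stage DDM. Project D₁…D_6; terminal Gordon value at t=6 with g = 0.0144; discount at r = 0.1571.
D_1 = 5.4688
D_2 = 6.9071
D_3 = 8.7236
D_4 = 9.3526
D_5 = 10.0269
D_6 = 10.7499
TV_6 = 10.9047/(0.1571−0.0144) = 76.4168
P₀ = Σ Dₜ/(1+r)ᵗ + TV_6/(1+r)^6 = 61.8859

£61.89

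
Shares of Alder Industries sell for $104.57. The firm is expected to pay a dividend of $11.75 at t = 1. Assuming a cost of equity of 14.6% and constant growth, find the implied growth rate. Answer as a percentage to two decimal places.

3.36%

From P₀ = D₁/(r − g), the implied growth is g = r − D₁/P₀.
g = 0.146 − 11.75/104.57 = 0.146 − 0.11236 = 0.03364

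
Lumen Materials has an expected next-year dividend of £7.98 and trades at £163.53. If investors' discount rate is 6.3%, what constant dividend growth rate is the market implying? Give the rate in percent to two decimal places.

1.42%

From P₀ = D₁/(r − g), the implied growth is g = r − D₁/P₀.
g = 0.063 − 7.98/163.53 = 0.063 − 0.04880 = 0.01420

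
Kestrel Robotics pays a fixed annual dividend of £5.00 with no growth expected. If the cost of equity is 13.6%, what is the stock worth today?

£36.76

Zero-growth DDM (perpetuity): P₀ = D/r = 5.00 / 0.136 = 36.7647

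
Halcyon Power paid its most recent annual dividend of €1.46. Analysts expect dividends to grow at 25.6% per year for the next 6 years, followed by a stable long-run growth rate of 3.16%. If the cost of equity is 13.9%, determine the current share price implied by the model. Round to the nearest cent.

Two-stage DDM. Project D₁…D_6 at 0.256, terminal growth 0.0316, discount at r = 0.139.
D_1 = 1.8338
D_2 = 2.3032
D_3 = 2.8928
D_4 = 3.6334
D_5 = 4.5635
D_6 = 5.7318
Terminal value at t=6: TV = D_7/(r−g) = 5.9129/(0.139−0.0316) = 55.0551
P₀ = 1.8338/(1+0.139)^1 + 2.3032/(1+0.139)^2 + 2.8928/(1+0.139)^3 + 3.6334/(1+0.139)^4 + 4.5635/(1+0.139)^5 + 5.7318/(1+0.139)^6 + 55.0551/(1+0.139)^6 = 37.7224

€37.72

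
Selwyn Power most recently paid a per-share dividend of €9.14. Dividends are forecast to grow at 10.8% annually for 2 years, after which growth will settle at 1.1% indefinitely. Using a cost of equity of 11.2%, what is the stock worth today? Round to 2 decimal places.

€109.01

Two-stage DDM. Project D₁…D_2 at 0.108, terminal growth 0.011, discount at r = 0.112.
D_1 = 10.1271
D_2 = 11.2208
Terminal value at t=2: TV = D_3/(r−g) = 11.3443/(0.112−0.011) = 112.3196
P₀ = 10.1271/(1+0.112)^1 + 11.2208/(1+0.112)^2 + 112.3196/(1+0.112)^2 = 109.0150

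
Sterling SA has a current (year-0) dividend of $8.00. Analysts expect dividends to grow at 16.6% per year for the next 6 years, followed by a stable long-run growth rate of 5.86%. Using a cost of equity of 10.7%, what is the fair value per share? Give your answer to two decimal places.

Two-stage DDM. Project D₁…D_6 at 0.166, terminal growth 0.0586, discount at r = 0.107.
D_1 = 9.3280
D_2 = 10.8764
D_3 = 12.6819
D_4 = 14.7871
D_5 = 17.2418
D_6 = 20.1039
Terminal value at t=6: TV = D_7/(r−g) = 21.2820/(0.107−0.0586) = 439.7115
P₀ = 9.3280/(1+0.107)^1 + 10.8764/(1+0.107)^2 + 12.6819/(1+0.107)^3 + 14.7871/(1+0.107)^4 + 17.2418/(1+0.107)^5 + 20.1039/(1+0.107)^6 + 439.7115/(1+0.107)^6 = 296.7293

$296.73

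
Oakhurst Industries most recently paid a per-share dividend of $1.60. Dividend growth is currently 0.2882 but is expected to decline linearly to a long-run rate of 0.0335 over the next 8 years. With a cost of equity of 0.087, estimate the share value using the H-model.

H-model: P₀ = D₀[(1+g_L) + H(g_S−g_L)]/(r−g_L), with H = 8/2 = 4.
P₀ = 1.60 × [(1+0.0335) + 4×(0.2882−0.0335)] / (0.087−0.0335)
   = 1.60 × 2.0523 / 0.0535 = 61.3772

$61.38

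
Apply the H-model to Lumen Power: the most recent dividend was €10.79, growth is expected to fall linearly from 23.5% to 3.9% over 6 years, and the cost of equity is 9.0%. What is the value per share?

€344.22

H-model: P₀ = D₀[(1+g_L) + H(g_S−g_L)]/(r−g_L), with H = 6/2 = 3.
P₀ = 10.79 × [(1+0.039) + 3×(0.235−0.039)] / (0.09−0.039)
   = 10.79 × 1.6270 / 0.051 = 344.2222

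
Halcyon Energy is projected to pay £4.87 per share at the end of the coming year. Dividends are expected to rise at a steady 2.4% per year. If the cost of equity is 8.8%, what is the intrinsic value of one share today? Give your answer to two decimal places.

£76.09

Gordon growth model: P₀ = D₁/(r − g), with D₁ = 4.87 given directly.
P₀ = 4.8700 / (0.088 − 0.024) = 4.8700 / 0.064 = 76.0938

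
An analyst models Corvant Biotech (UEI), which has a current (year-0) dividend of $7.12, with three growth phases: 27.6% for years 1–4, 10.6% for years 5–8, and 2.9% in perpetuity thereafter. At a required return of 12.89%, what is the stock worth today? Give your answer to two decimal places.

Three-stage DDM. Project D₁…D_8; terminal Gordon value at t=8 with g = 0.029; discount at r = 0.1289.
D_1 = 9.0851
D_2 = 11.5926
D_3 = 14.7922
D_4 = 18.8748
D_5 = 20.8755
D_6 = 23.0884
D_7 = 25.5357
D_8 = 28.2425
TV_8 = 29.0615/(0.1289−0.029) = 290.9063
P₀ = Σ Dₜ/(1+r)ᵗ + TV_8/(1+r)^8 = 193.5063

$193.51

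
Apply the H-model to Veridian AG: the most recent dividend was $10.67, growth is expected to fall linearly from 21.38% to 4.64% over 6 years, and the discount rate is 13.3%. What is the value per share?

$190.80

H-model: P₀ = D₀[(1+g_L) + H(g_S−g_L)]/(r−g_L), with H = 6/2 = 3.
P₀ = 10.67 × [(1+0.0464) + 3×(0.2138−0.0464)] / (0.133−0.0464)
   = 10.67 × 1.5486 / 0.0866 = 190.8033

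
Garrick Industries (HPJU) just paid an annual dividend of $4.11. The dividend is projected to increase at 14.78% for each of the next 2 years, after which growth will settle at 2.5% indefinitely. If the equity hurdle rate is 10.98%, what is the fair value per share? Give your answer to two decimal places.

Two-stage DDM. Project D₁…D_2 at 0.1478, terminal growth 0.025, discount at r = 0.1098.
D_1 = 4.7175
D_2 = 5.4147
Terminal value at t=2: TV = D_3/(r−g) = 5.5501/(0.1098−0.025) = 65.4489
P₀ = 4.7175/(1+0.1098)^1 + 5.4147/(1+0.1098)^2 + 65.4489/(1+0.1098)^2 = 61.7859

$61.79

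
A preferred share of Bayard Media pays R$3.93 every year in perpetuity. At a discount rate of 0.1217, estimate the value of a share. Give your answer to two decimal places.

Zero-growth DDM (perpetuity): P₀ = D/r = 3.93 / 0.1217 = 32.2925

R$32.29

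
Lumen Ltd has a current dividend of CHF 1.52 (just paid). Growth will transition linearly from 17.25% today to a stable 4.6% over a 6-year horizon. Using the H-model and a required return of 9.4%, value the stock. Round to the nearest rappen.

H-model: P₀ = D₀[(1+g_L) + H(g_S−g_L)]/(r−g_L), with H = 6/2 = 3.
P₀ = 1.52 × [(1+0.046) + 3×(0.1725−0.046)] / (0.094−0.046)
   = 1.52 × 1.4255 / 0.048 = 45.1408

CHF 45.14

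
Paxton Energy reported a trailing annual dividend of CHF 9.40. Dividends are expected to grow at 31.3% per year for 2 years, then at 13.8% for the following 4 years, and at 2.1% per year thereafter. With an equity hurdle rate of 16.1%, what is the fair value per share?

Three-stage DDM. Project D₁…D_6; terminal Gordon value at t=6 with g = 0.021; discount at r = 0.161.
D_1 = 12.3422
D_2 = 16.2053
D_3 = 18.4416
D_4 = 20.9866
D_5 = 23.8827
D_6 = 27.1786
TV_6 = 27.7493/(0.161−0.021) = 198.2093
P₀ = Σ Dₜ/(1+r)ᵗ + TV_6/(1+r)^6 = 149.3419

CHF 149.34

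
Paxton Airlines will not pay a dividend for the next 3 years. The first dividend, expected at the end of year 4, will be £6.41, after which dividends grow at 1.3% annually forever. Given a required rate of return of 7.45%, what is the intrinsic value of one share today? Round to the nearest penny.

£84.02

Deferred-dividend DDM. At t=3 the remaining stream is a growing perpetuity with first payment D_4 = 6.41.
V_3 = D_4/(r−g) = 6.41/(0.0745−0.013) = 104.2276
P₀ = V_3/(1+r)^3 = 104.2276/(1+0.0745)^3 = 84.0163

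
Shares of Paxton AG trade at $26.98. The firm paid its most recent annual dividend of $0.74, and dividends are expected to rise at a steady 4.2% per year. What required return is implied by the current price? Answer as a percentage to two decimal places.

Rearranging the constant-growth DDM: r = D₁/P₀ + g.
D₁ = 0.74 × (1 + 0.042) = 0.7711.
r = 0.7711 / 26.98 + 0.042 = 0.02858 + 0.042 = 0.07058

7.06%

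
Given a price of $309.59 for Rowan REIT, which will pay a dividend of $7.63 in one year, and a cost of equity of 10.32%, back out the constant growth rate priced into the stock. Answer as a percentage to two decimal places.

From P₀ = D₁/(r − g), the implied growth is g = r − D₁/P₀.
g = 0.1032 − 7.63/309.59 = 0.1032 − 0.02465 = 0.07855

7.86%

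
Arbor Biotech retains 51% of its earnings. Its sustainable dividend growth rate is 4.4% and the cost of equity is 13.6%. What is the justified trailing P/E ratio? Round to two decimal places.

5.56

Payout ratio b = 1 − 0.51 = 0.49.
Justified trailing P/E = b(1+g)/(r−g) = 0.49×(1+0.044)/(0.136−0.044) = 5.5604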